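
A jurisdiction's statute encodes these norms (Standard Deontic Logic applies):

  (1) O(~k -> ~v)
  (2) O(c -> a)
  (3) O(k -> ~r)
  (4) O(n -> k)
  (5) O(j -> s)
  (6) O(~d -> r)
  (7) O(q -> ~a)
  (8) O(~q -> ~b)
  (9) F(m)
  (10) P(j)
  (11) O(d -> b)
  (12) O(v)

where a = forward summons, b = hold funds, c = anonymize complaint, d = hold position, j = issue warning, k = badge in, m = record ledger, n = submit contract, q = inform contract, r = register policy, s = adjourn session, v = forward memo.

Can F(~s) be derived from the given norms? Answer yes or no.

No

Premise 5 is O(j -> s), but O(j) is not derivable from the premises (the permission P(j) asserts only ~O(~j), not O(j)), so it does not yield O(s).
No other premise forces O(s). An ideal world satisfying every premise can still have ~s true, so F(~s) is not derivable.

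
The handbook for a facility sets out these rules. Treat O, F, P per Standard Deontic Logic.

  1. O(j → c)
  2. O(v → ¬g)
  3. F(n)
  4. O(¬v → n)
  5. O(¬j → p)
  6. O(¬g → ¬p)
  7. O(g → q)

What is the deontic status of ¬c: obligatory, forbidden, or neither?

Forbidden

Premise 3, F(n), is equivalent to O(¬n).
Premise 4, O(¬v → n), contraposes to O(¬n → v); with O(¬n) we get O(v).
From O(v) and premise 2, O(v → ¬g), we obtain O(¬g).
From O(¬g) and premise 6, O(¬g → ¬p), we obtain O(¬p).
The contrapositive of premise 5 (O(¬j → p)) is O(¬p → j), and O(¬p) is already established, so O(j).
Premise 1 is O(j → c); since O(j), deontic closure gives O(c).
Premise 7 does not contribute to this derivation.
Thus O(c), which is F(¬c): ¬c is forbidden.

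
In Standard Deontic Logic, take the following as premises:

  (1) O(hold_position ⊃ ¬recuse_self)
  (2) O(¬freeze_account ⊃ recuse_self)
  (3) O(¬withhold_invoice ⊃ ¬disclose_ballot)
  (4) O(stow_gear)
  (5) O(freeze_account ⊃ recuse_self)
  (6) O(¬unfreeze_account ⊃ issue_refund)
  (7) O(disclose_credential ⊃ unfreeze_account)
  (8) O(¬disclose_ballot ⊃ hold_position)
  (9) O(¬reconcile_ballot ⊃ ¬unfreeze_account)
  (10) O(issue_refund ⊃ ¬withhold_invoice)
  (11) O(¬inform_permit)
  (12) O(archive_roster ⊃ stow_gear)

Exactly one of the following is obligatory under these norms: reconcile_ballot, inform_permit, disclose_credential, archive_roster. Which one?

reconcile_ballot

By case analysis on freeze_account: premise 5 gives O(freeze_account ⊃ recuse_self) and premise 2 gives O(¬freeze_account ⊃ recuse_self), so O(recuse_self) either way.
Premise 1, O(hold_position ⊃ ¬recuse_self), contraposes to O(recuse_self ⊃ ¬hold_position); with O(recuse_self) we get O(¬hold_position).
Premise 8, O(¬disclose_ballot ⊃ hold_position), contraposes to O(¬hold_position ⊃ disclose_ballot); with O(¬hold_position) we get O(disclose_ballot).
Premise 3, O(¬withhold_invoice ⊃ ¬disclose_ballot), contraposes to O(disclose_ballot ⊃ withhold_invoice); with O(disclose_ballot) we get O(withhold_invoice).
Premise 10, O(issue_refund ⊃ ¬withhold_invoice), contraposes to O(withhold_invoice ⊃ ¬issue_refund); with O(withhold_invoice) we get O(¬issue_refund).
Premise 6, O(¬unfreeze_account ⊃ issue_refund), contraposes to O(¬issue_refund ⊃ unfreeze_account); with O(¬issue_refund) we get O(unfreeze_account).
Premise 9 is O(¬reconcile_ballot ⊃ ¬unfreeze_account); contrapositively O(unfreeze_account ⊃ reconcile_ballot). Since O(unfreeze_account) holds, K gives O(reconcile_ballot).
So O(reconcile_ballot) holds — reconcile_ballot is obligatory. None of the other listed options is made obligatory by any chain of premises.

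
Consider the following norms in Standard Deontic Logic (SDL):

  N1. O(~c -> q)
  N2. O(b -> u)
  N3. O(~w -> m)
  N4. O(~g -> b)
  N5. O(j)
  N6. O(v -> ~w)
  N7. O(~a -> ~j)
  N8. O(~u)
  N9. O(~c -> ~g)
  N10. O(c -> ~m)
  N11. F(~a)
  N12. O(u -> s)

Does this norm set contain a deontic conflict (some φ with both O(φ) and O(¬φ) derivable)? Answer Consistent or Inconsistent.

Consistent

Premise 7 is O(~a -> ~j), but O(~a) is not derivable from the premises, so it does not yield O(~j).
So O(~j) is not derivable, and the apparent clash with O(j) does not arise.
A world satisfying every obligation exists (e.g. a=true, b=false, c=true, g=true, j=true, m=false, q=false, s=false, u=false, v=false, w=true); no atom is both obligatory and forbidden, so the set is consistent.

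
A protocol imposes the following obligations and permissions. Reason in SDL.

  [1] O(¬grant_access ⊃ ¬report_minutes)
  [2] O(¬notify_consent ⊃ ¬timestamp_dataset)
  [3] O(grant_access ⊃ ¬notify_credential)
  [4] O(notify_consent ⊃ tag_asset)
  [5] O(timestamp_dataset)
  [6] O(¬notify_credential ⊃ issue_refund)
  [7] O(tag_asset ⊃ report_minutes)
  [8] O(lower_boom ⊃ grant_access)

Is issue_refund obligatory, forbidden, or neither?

Obligatory

Premise 5 states O(timestamp_dataset) outright.
Premise 2, O(¬notify_consent ⊃ ¬timestamp_dataset), contraposes to O(timestamp_dataset ⊃ notify_consent); with O(timestamp_dataset) we get O(notify_consent).
From O(notify_consent) and premise 4, O(notify_consent ⊃ tag_asset), we obtain O(tag_asset).
From O(tag_asset) and premise 7, O(tag_asset ⊃ report_minutes), we obtain O(report_minutes).
Premise 1 is O(¬grant_access ⊃ ¬report_minutes); contrapositively O(report_minutes ⊃ grant_access). Since O(report_minutes) holds, K gives O(grant_access).
From O(grant_access) and premise 3, O(grant_access ⊃ ¬notify_credential), we obtain O(¬notify_credential).
Premise 6 is O(¬notify_credential ⊃ issue_refund); since O(¬notify_credential), deontic closure gives O(issue_refund).
Premise 8 does not contribute to this derivation.
Hence issue_refund is obligatory.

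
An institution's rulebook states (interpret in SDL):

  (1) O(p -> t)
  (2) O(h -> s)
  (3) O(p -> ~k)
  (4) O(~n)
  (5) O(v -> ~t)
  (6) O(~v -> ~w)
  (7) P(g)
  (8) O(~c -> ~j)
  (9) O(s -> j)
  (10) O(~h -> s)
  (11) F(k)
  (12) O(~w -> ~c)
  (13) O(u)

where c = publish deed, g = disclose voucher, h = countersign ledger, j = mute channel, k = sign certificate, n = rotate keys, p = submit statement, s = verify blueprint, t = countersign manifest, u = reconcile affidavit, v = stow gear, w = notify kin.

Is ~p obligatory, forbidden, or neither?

Obligatory

Premises 10 and 2 cover both cases: O(~h -> s) and O(h -> s). Since ~h ∨ h is a tautology, O(s) follows.
From O(s) and premise 9, O(s -> j), we obtain O(j).
The contrapositive of premise 8 (O(~c -> ~j)) is O(j -> c), and O(j) is already established, so O(c).
Premise 12 is O(~w -> ~c); contrapositively O(c -> w). Since O(c) holds, K gives O(w).
Premise 6 is O(~v -> ~w); contrapositively O(w -> v). Since O(w) holds, K gives O(v).
With premise 5, O(v -> ~t), the K-axiom yields O(~t).
Premise 1, O(p -> t), contraposes to O(~t -> ~p); with O(~t) we get O(~p).
Premises 3, 4, 7, 11, 13 do not contribute to this derivation.
Hence ~p is obligatory.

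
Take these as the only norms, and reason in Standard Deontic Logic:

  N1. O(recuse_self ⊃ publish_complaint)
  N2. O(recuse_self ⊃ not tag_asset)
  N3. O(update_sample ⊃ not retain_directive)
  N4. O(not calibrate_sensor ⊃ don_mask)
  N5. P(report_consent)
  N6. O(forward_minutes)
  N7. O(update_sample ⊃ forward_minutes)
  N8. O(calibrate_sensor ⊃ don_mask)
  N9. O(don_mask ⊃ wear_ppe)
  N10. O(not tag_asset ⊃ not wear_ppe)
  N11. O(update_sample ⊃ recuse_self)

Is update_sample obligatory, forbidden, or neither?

Forbidden

Premises 8 and 4 are O(calibrate_sensor ⊃ don_mask) and O(not calibrate_sensor ⊃ don_mask); every ideal world satisfies calibrate_sensor or not calibrate_sensor, so in either case don_mask holds — hence O(don_mask).
With premise 9, O(don_mask ⊃ wear_ppe), the K-axiom yields O(wear_ppe).
Premise 10 is O(not tag_asset ⊃ not wear_ppe); contrapositively O(wear_ppe ⊃ tag_asset). Since O(wear_ppe) holds, K gives O(tag_asset).
Premise 2 is O(recuse_self ⊃ not tag_asset); contrapositively O(tag_asset ⊃ not recuse_self). Since O(tag_asset) holds, K gives O(not recuse_self).
Premise 11 is O(update_sample ⊃ recuse_self); contrapositively O(not recuse_self ⊃ not update_sample). Since O(not recuse_self) holds, K gives O(not update_sample).
Premises 1, 3, 5, 6, 7 do not contribute to this derivation.
Thus O(not update_sample), which is F(update_sample): update_sample is forbidden.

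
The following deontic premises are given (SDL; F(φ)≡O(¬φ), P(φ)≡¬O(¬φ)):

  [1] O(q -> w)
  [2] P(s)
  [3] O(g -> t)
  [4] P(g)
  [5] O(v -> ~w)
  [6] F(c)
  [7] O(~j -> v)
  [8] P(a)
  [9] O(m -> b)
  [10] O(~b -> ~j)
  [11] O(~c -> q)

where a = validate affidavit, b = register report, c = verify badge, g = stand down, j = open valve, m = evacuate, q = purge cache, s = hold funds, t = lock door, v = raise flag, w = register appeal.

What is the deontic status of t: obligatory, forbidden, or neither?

Neither

Premise 3 is O(g -> t), but O(g) is not derivable from the premises (the permission P(g) asserts only ~O(~g), not O(g)), so it does not yield O(t).
No premise or chain of K-axiom applications forces O(t), and none forces O(~t). So t is neither obligatory nor forbidden under these norms.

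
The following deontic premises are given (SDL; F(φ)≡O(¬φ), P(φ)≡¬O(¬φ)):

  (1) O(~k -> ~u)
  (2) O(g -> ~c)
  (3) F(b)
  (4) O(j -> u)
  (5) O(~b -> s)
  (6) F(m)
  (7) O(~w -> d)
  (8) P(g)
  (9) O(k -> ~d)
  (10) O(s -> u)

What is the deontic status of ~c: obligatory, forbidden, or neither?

Neither

Premise 2 is O(g -> ~c), but O(g) is not derivable from the premises (the permission P(g) asserts only ~O(~g), not O(g)), so it does not yield O(~c).
No premise or chain of K-axiom applications forces O(~c), and none forces O(c). So ~c is neither obligatory nor forbidden under these norms.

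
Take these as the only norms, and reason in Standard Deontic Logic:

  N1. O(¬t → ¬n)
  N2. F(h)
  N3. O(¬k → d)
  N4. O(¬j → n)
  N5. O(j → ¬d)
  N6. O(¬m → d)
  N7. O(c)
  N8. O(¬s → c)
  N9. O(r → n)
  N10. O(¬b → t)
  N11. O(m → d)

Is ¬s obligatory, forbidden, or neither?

Premise 8 is O(¬s → c); even if O(c) held, inferring O(¬s) would be affirming the consequent — invalid.
No premise or chain of K-axiom applications forces O(¬s), and none forces O(s). So ¬s is neither obligatory nor forbidden under these norms.

Neither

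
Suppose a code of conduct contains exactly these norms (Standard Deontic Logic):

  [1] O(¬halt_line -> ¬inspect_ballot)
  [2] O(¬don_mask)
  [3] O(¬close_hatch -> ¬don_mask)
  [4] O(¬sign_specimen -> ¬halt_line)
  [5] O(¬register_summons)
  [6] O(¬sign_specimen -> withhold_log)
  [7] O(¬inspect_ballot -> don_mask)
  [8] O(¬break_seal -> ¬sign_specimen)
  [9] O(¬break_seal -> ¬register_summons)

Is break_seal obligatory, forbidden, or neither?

From premise 2 we have O(¬don_mask).
The contrapositive of premise 7 (O(¬inspect_ballot -> don_mask)) is O(¬don_mask -> inspect_ballot), and O(¬don_mask) is already established, so O(inspect_ballot).
The contrapositive of premise 1 (O(¬halt_line -> ¬inspect_ballot)) is O(inspect_ballot -> halt_line), and O(inspect_ballot) is already established, so O(halt_line).
The contrapositive of premise 4 (O(¬sign_specimen -> ¬halt_line)) is O(halt_line -> sign_specimen), and O(halt_line) is already established, so O(sign_specimen).
Premise 8, O(¬break_seal -> ¬sign_specimen), contraposes to O(sign_specimen -> break_seal); with O(sign_specimen) we get O(break_seal).
Premises 3, 5, 6, 9 do not contribute to this derivation.
Hence break_seal is obligatory.

Obligatory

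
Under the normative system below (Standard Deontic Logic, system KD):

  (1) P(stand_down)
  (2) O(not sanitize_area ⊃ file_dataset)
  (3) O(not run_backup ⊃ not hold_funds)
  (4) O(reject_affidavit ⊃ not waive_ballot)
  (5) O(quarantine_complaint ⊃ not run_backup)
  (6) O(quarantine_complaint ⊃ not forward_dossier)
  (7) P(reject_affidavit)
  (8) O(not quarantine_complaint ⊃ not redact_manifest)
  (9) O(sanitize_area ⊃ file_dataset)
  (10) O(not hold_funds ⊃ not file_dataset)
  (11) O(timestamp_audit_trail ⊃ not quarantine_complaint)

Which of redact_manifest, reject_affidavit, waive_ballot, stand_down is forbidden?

redact_manifest

Premises 9 and 2 cover both cases: O(sanitize_area ⊃ file_dataset) and O(not sanitize_area ⊃ file_dataset). Since sanitize_area ∨ not sanitize_area is a tautology, O(file_dataset) follows.
Premise 10 is O(not hold_funds ⊃ not file_dataset); contrapositively O(file_dataset ⊃ hold_funds). Since O(file_dataset) holds, K gives O(hold_funds).
The contrapositive of premise 3 (O(not run_backup ⊃ not hold_funds)) is O(hold_funds ⊃ run_backup), and O(hold_funds) is already established, so O(run_backup).
Premise 5 is O(quarantine_complaint ⊃ not run_backup); contrapositively O(run_backup ⊃ not quarantine_complaint). Since O(run_backup) holds, K gives O(not quarantine_complaint).
Premise 8 is O(not quarantine_complaint ⊃ not redact_manifest); since O(not quarantine_complaint), deontic closure gives O(not redact_manifest).
So O(not redact_manifest) holds, i.e. redact_manifest is forbidden. None of the other listed options is forbidden under the premises.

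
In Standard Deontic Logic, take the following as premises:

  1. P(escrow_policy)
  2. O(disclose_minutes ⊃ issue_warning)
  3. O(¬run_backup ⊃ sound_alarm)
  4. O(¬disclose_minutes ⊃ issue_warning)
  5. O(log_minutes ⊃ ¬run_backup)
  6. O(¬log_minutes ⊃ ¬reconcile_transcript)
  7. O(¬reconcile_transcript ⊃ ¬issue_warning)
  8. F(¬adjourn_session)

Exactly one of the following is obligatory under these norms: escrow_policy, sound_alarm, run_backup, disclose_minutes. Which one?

Premises 4 and 2 cover both cases: O(¬disclose_minutes ⊃ issue_warning) and O(disclose_minutes ⊃ issue_warning). Since ¬disclose_minutes ∨ disclose_minutes is a tautology, O(issue_warning) follows.
Premise 7, O(¬reconcile_transcript ⊃ ¬issue_warning), contraposes to O(issue_warning ⊃ reconcile_transcript); with O(issue_warning) we get O(reconcile_transcript).
The contrapositive of premise 6 (O(¬log_minutes ⊃ ¬reconcile_transcript)) is O(reconcile_transcript ⊃ log_minutes), and O(reconcile_transcript) is already established, so O(log_minutes).
From O(log_minutes) and premise 5, O(log_minutes ⊃ ¬run_backup), we obtain O(¬run_backup).
Premise 3 is O(¬run_backup ⊃ sound_alarm); since O(¬run_backup), deontic closure gives O(sound_alarm).
So O(sound_alarm) holds — sound_alarm is obligatory. None of the other listed options is made obligatory by any chain of premises.

sound_alarm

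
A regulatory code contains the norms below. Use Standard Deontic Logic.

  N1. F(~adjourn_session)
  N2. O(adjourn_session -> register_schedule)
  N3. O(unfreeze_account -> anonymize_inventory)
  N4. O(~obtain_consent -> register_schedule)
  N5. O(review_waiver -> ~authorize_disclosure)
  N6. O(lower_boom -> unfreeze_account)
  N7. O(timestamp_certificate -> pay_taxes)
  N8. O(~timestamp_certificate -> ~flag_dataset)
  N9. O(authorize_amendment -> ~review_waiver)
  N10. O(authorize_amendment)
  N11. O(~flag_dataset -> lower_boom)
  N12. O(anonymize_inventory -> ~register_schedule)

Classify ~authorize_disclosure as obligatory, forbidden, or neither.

Neither

Premise 5 is O(review_waiver -> ~authorize_disclosure), but O(review_waiver) is not derivable from the premises, so it does not yield O(~authorize_disclosure).
No premise or chain of K-axiom applications forces O(~authorize_disclosure), and none forces O(authorize_disclosure). So ~authorize_disclosure is neither obligatory nor forbidden under these norms.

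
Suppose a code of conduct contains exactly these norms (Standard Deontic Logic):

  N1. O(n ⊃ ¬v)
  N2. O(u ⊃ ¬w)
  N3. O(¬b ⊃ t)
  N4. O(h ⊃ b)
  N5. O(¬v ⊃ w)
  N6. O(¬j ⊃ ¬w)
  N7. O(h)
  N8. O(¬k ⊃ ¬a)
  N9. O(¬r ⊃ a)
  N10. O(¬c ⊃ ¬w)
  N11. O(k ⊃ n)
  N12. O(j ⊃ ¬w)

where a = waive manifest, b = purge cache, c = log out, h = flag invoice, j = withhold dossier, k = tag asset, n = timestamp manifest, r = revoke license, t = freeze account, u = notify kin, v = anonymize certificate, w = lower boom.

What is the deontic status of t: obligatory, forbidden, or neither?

Premise 3 is O(¬b ⊃ t), but O(¬b) is not derivable from the premises, so it does not yield O(t).
No premise or chain of K-axiom applications forces O(t), and none forces O(¬t). So t is neither obligatory nor forbidden under these norms.

Neither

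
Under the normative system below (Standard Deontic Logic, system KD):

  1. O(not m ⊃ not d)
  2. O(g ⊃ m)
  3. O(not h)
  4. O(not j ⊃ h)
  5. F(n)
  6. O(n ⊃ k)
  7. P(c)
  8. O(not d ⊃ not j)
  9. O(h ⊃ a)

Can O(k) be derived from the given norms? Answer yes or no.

Premise 6 is O(n ⊃ k), but O(n) is not derivable from the premises, so it does not yield O(k).
No other premise forces O(k). An ideal world satisfying every premise can still have k false, so O(k) is not derivable.

No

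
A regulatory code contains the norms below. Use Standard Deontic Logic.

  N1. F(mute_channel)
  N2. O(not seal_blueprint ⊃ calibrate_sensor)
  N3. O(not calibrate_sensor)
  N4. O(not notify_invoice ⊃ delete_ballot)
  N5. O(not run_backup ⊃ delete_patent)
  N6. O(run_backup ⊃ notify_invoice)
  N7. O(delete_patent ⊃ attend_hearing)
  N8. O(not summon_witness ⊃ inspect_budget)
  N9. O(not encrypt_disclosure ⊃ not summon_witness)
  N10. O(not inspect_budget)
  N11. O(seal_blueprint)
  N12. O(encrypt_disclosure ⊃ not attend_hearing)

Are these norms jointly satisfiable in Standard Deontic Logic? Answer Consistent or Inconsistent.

Premise 2 is O(not seal_blueprint ⊃ calibrate_sensor), but O(not seal_blueprint) is not derivable from the premises, so it does not yield O(calibrate_sensor).
So O(calibrate_sensor) is not derivable, and the apparent clash with O(not calibrate_sensor) does not arise.
A world satisfying every obligation exists (e.g. attend_hearing=false, calibrate_sensor=false, delete_ballot=false, delete_patent=false, encrypt_disclosure=true, inspect_budget=false, mute_channel=false, notify_invoice=true, run_backup=true, seal_blueprint=true, summon_witness=true); no atom is both obligatory and forbidden, so the set is consistent.

Consistent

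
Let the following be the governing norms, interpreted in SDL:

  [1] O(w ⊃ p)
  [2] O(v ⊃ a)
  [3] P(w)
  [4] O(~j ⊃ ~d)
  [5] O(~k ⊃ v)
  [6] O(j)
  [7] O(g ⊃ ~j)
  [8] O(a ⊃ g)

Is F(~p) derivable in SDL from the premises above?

Premise 1 is O(w ⊃ p), but O(w) is not derivable from the premises (the permission P(w) asserts only ~O(~w), not O(w)), so it does not yield O(p).
No other premise forces O(p). An ideal world satisfying every premise can still have ~p true, so F(~p) is not derivable.

No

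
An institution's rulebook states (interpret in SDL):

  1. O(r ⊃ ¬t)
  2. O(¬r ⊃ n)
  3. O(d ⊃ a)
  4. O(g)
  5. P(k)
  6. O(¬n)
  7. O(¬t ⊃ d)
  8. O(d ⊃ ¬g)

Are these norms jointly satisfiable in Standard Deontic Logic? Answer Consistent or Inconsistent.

From premise 4 we have O(g).
The contrapositive of premise 8 (O(d ⊃ ¬g)) is O(g ⊃ ¬d), and O(g) is already established, so O(¬d).
Premise 7, O(¬t ⊃ d), contraposes to O(¬d ⊃ t); with O(¬d) we get O(t).
The contrapositive of premise 1 (O(r ⊃ ¬t)) is O(t ⊃ ¬r), and O(t) is already established, so O(¬r).
Applying K to premise 2 (O(¬r ⊃ n)) and O(¬r) yields O(n).
However, premise 6 gives O(¬n).
We now have both O(n) and O(¬n) — n is simultaneously obligatory and forbidden, violating the D-axiom.

Inconsistent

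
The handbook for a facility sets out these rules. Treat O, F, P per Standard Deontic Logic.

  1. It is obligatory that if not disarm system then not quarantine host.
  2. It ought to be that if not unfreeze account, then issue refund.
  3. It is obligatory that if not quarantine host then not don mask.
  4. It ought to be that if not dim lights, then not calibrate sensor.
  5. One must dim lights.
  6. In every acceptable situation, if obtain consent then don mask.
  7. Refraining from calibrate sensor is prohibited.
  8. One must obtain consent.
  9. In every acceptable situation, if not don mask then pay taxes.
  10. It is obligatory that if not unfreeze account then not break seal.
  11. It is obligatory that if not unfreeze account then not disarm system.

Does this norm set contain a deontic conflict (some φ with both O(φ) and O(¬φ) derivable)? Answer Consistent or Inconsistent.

Consistent

Premise 4 is O(¬dim_lights → ¬calibrate_sensor), but O(¬dim_lights) is not derivable from the premises, so it does not yield O(¬calibrate_sensor).
So O(¬calibrate_sensor) is not derivable, and the apparent clash with O(calibrate_sensor) does not arise.
A world satisfying every obligation exists (e.g. break_seal=false, calibrate_sensor=true, dim_lights=true, disarm_system=true, don_mask=true, issue_refund=false, obtain_consent=true, pay_taxes=false, quarantine_host=true, unfreeze_account=true); no atom is both obligatory and forbidden, so the set is consistent.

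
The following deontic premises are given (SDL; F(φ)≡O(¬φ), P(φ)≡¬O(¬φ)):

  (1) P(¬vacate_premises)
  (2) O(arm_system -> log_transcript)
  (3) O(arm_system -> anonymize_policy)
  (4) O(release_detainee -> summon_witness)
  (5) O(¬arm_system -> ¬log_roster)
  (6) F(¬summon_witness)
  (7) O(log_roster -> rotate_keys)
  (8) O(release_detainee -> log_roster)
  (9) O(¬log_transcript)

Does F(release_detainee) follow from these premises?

Premise 9 gives O(¬log_transcript).
The contrapositive of premise 2 (O(arm_system -> log_transcript)) is O(¬log_transcript -> ¬arm_system), and O(¬log_transcript) is already established, so O(¬arm_system).
Premise 5 is O(¬arm_system -> ¬log_roster); since O(¬arm_system), deontic closure gives O(¬log_roster).
Premise 8 is O(release_detainee -> log_roster); contrapositively O(¬log_roster -> ¬release_detainee). Since O(¬log_roster) holds, K gives O(¬release_detainee).
Premises 1, 3, 4, 6, 7 do not contribute to this derivation.
So O(¬release_detainee) holds, i.e. F(release_detainee). The claim follows.

Yes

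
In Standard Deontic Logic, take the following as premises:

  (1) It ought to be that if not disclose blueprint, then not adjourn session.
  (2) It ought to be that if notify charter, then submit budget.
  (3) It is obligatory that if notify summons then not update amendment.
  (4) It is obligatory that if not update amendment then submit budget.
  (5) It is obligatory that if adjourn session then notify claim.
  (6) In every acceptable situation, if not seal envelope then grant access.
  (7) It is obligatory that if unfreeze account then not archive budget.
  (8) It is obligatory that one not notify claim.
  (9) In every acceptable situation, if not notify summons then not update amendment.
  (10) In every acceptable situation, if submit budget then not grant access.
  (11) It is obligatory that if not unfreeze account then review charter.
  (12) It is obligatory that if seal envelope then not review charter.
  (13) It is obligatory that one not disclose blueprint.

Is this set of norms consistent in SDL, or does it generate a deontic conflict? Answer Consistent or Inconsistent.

Premise 5 is O(adjourn_session → notify_claim), but O(adjourn_session) is not derivable from the premises, so it does not yield O(notify_claim).
So O(notify_claim) is not derivable, and the apparent clash with O(¬notify_claim) does not arise.
A world satisfying every obligation exists (e.g. adjourn_session=false, archive_budget=false, disclose_blueprint=false, grant_access=false, notify_charter=false, notify_claim=false, notify_summons=false, review_charter=false, seal_envelope=true, submit_budget=true, unfreeze_account=true, update_amendment=false); no atom is both obligatory and forbidden, so the set is consistent.

Consistent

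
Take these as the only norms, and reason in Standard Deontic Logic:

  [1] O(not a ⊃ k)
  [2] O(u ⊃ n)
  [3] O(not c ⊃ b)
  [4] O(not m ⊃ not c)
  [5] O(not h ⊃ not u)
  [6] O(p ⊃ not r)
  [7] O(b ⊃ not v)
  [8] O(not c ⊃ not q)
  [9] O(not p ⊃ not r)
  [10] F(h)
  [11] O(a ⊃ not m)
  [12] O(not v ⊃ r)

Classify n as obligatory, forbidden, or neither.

Neither

Premise 2 is O(u ⊃ n), but O(u) is not derivable from the premises, so it does not yield O(n).
No premise or chain of K-axiom applications forces O(n), and none forces O(not n). So n is neither obligatory nor forbidden under these norms.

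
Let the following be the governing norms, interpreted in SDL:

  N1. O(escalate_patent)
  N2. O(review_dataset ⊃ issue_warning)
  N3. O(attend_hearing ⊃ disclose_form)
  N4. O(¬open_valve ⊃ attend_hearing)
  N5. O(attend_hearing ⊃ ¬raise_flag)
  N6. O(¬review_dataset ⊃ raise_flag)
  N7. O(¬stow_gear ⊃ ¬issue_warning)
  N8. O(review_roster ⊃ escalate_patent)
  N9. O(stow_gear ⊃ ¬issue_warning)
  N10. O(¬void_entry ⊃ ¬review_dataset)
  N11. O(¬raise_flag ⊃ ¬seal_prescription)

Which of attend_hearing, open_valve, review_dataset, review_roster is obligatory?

Premises 7 and 9 are O(¬stow_gear ⊃ ¬issue_warning) and O(stow_gear ⊃ ¬issue_warning); every ideal world satisfies ¬stow_gear or stow_gear, so in either case ¬issue_warning holds — hence O(¬issue_warning).
The contrapositive of premise 2 (O(review_dataset ⊃ issue_warning)) is O(¬issue_warning ⊃ ¬review_dataset), and O(¬issue_warning) is already established, so O(¬review_dataset).
Premise 6 is O(¬review_dataset ⊃ raise_flag); since O(¬review_dataset), deontic closure gives O(raise_flag).
The contrapositive of premise 5 (O(attend_hearing ⊃ ¬raise_flag)) is O(raise_flag ⊃ ¬attend_hearing), and O(raise_flag) is already established, so O(¬attend_hearing).
Premise 4 is O(¬open_valve ⊃ attend_hearing); contrapositively O(¬attend_hearing ⊃ open_valve). Since O(¬attend_hearing) holds, K gives O(open_valve).
So O(open_valve) holds — open_valve is obligatory. None of the other listed options is made obligatory by any chain of premises.

open_valve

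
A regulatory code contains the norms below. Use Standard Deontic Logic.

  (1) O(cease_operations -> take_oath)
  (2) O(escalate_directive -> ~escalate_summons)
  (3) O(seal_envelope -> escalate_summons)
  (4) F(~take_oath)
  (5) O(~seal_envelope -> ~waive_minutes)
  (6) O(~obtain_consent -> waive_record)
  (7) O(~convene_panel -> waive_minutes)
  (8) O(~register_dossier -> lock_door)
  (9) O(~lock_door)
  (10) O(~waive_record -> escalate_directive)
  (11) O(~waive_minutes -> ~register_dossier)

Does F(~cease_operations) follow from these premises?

Premise 1 is O(cease_operations -> take_oath); even if O(take_oath) held, inferring O(cease_operations) would be affirming the consequent — invalid.
No other premise forces O(cease_operations). An ideal world satisfying every premise can still have ~cease_operations true, so F(~cease_operations) is not derivable.

No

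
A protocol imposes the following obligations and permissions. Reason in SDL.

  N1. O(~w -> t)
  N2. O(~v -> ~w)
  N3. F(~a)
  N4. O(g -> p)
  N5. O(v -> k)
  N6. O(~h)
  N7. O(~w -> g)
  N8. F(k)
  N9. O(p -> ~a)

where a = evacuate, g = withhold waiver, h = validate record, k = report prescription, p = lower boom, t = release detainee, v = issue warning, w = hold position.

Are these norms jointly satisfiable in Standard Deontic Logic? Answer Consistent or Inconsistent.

F(~a) at premise 3 means O(a).
Premise 9 is O(p -> ~a); contrapositively O(a -> ~p). Since O(a) holds, K gives O(~p).
Premise 4, O(g -> p), contraposes to O(~p -> ~g); with O(~p) we get O(~g).
Premise 7 is O(~w -> g); contrapositively O(~g -> w). Since O(~g) holds, K gives O(w).
Premise 2, O(~v -> ~w), contraposes to O(w -> v); with O(w) we get O(v).
With premise 5, O(v -> k), the K-axiom yields O(k).
Yet premise 8 is F(k), i.e. O(~k).
We now have both O(k) and O(~k) — k is simultaneously obligatory and forbidden, violating the D-axiom.

Inconsistent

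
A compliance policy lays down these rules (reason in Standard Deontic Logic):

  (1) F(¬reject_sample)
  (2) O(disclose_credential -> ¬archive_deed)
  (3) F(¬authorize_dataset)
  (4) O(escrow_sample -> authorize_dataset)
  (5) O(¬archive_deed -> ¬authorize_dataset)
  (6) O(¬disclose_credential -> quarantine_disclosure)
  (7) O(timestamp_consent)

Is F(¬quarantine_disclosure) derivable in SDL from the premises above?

Premise 3, F(¬authorize_dataset), is equivalent to O(authorize_dataset).
The contrapositive of premise 5 (O(¬archive_deed -> ¬authorize_dataset)) is O(authorize_dataset -> archive_deed), and O(authorize_dataset) is already established, so O(archive_deed).
Premise 2, O(disclose_credential -> ¬archive_deed), contraposes to O(archive_deed -> ¬disclose_credential); with O(archive_deed) we get O(¬disclose_credential).
Premise 6 is O(¬disclose_credential -> quarantine_disclosure); since O(¬disclose_credential), deontic closure gives O(quarantine_disclosure).
Premises 1, 4, 7 do not contribute to this derivation.
So O(quarantine_disclosure) holds, i.e. F(¬quarantine_disclosure). The claim follows.

Yes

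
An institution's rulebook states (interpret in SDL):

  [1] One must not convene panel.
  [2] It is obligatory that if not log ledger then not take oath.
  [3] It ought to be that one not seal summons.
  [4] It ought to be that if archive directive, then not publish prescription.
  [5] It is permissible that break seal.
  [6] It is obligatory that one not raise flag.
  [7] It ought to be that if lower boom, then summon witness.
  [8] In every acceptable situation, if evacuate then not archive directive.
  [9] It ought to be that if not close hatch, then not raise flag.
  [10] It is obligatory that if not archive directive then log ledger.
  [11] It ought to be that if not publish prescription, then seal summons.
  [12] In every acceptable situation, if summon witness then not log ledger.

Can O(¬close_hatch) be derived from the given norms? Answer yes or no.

Premise 9 is O(¬close_hatch → ¬raise_flag); even if O(¬raise_flag) held, inferring O(¬close_hatch) would be affirming the consequent — invalid.
No other premise forces O(¬close_hatch). An ideal world satisfying every premise can still have ¬close_hatch false, so O(¬close_hatch) is not derivable.

No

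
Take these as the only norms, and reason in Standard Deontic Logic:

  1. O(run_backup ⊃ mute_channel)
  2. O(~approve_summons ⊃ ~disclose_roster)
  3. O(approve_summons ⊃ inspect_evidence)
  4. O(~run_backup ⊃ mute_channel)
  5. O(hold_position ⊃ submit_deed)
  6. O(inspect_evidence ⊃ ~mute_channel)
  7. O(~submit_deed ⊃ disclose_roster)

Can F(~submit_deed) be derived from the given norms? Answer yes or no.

By case analysis on ~run_backup: premise 4 gives O(~run_backup ⊃ mute_channel) and premise 1 gives O(run_backup ⊃ mute_channel), so O(mute_channel) either way.
The contrapositive of premise 6 (O(inspect_evidence ⊃ ~mute_channel)) is O(mute_channel ⊃ ~inspect_evidence), and O(mute_channel) is already established, so O(~inspect_evidence).
Premise 3 is O(approve_summons ⊃ inspect_evidence); contrapositively O(~inspect_evidence ⊃ ~approve_summons). Since O(~inspect_evidence) holds, K gives O(~approve_summons).
With premise 2, O(~approve_summons ⊃ ~disclose_roster), the K-axiom yields O(~disclose_roster).
Premise 7 is O(~submit_deed ⊃ disclose_roster); contrapositively O(~disclose_roster ⊃ submit_deed). Since O(~disclose_roster) holds, K gives O(submit_deed).
Premise 5 does not contribute to this derivation.
So O(submit_deed) holds, i.e. F(~submit_deed). The claim follows.

Yes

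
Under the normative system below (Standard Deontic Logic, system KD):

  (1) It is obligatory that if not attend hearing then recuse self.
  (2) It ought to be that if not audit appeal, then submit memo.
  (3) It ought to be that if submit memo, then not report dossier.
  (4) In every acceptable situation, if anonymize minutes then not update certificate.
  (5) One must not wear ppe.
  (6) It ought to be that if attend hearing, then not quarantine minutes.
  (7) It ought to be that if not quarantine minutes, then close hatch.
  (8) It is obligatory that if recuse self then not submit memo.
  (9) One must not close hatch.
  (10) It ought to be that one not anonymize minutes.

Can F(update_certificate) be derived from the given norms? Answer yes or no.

Premise 4 is O(anonymize_minutes → ¬update_certificate), but O(anonymize_minutes) is not derivable from the premises, so it does not yield O(¬update_certificate).
No other premise forces O(¬update_certificate). An ideal world satisfying every premise can still have update_certificate true, so F(update_certificate) is not derivable.

No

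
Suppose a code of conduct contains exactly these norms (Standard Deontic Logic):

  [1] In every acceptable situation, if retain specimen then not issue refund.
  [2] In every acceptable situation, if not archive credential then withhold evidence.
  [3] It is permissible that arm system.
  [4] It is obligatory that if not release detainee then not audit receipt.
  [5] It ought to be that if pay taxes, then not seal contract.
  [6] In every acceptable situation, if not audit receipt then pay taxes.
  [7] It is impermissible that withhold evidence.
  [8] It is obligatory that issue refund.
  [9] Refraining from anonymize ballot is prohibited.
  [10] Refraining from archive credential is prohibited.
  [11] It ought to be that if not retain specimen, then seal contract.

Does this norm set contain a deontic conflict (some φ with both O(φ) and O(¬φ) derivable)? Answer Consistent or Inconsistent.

Premise 2 is O(¬archive_credential → withhold_evidence), but O(¬archive_credential) is not derivable from the premises, so it does not yield O(withhold_evidence).
So O(withhold_evidence) is not derivable, and the apparent clash with O(¬withhold_evidence) does not arise.
A world satisfying every obligation exists (e.g. anonymize_ballot=true, archive_credential=true, arm_system=false, audit_receipt=true, issue_refund=true, pay_taxes=false, release_detainee=true, retain_specimen=false, seal_contract=true, withhold_evidence=false); no atom is both obligatory and forbidden, so the set is consistent.

Consistent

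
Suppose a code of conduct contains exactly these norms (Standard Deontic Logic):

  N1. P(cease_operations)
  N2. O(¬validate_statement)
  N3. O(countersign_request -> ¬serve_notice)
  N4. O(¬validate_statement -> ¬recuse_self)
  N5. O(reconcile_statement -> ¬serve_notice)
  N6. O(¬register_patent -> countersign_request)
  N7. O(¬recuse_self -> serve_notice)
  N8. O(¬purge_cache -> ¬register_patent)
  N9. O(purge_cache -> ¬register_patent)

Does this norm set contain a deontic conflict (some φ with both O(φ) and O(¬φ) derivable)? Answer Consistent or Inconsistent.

Inconsistent

Premises 9 and 8 are O(purge_cache -> ¬register_patent) and O(¬purge_cache -> ¬register_patent); every ideal world satisfies purge_cache or ¬purge_cache, so in either case ¬register_patent holds — hence O(¬register_patent).
From O(¬register_patent) and premise 6, O(¬register_patent -> countersign_request), we obtain O(countersign_request).
From O(countersign_request) and premise 3, O(countersign_request -> ¬serve_notice), we obtain O(¬serve_notice).
The contrapositive of premise 7 (O(¬recuse_self -> serve_notice)) is O(¬serve_notice -> recuse_self), and O(¬serve_notice) is already established, so O(recuse_self).
Premise 4, O(¬validate_statement -> ¬recuse_self), contraposes to O(recuse_self -> validate_statement); with O(recuse_self) we get O(validate_statement).
But premise 2 directly asserts O(¬validate_statement).
We now have both O(validate_statement) and O(¬validate_statement) — validate_statement is simultaneously obligatory and forbidden, violating the D-axiom.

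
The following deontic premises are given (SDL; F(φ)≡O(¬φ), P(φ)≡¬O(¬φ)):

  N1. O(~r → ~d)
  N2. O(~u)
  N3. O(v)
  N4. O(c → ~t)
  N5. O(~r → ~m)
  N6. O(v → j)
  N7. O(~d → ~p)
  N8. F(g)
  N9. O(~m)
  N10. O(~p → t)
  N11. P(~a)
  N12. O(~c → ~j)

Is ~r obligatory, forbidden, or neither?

From premise 3 we have O(v).
Applying K to premise 6 (O(v → j)) and O(v) yields O(j).
Premise 12, O(~c → ~j), contraposes to O(j → c); with O(j) we get O(c).
From O(c) and premise 4, O(c → ~t), we obtain O(~t).
Premise 10, O(~p → t), contraposes to O(~t → p); with O(~t) we get O(p).
Premise 7 is O(~d → ~p); contrapositively O(p → d). Since O(p) holds, K gives O(d).
Premise 1 is O(~r → ~d); contrapositively O(d → r). Since O(d) holds, K gives O(r).
Premises 2, 5, 8, 9, 11 do not contribute to this derivation.
Thus O(r), which is F(~r): ~r is forbidden.

Forbidden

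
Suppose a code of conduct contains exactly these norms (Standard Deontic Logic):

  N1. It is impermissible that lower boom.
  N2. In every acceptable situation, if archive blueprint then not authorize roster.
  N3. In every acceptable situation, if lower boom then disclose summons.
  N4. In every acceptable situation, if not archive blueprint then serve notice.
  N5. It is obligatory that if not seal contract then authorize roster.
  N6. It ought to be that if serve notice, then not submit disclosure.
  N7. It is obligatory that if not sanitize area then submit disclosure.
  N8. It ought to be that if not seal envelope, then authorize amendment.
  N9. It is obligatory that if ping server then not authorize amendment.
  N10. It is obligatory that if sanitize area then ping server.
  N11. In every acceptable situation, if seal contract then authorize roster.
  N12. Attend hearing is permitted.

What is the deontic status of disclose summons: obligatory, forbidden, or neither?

Premise 3 is O(lower_boom → disclose_summons), but O(lower_boom) is not derivable from the premises, so it does not yield O(disclose_summons).
No premise or chain of K-axiom applications forces O(disclose_summons), and none forces O(¬disclose_summons). So disclose_summons is neither obligatory nor forbidden under these norms.

Neither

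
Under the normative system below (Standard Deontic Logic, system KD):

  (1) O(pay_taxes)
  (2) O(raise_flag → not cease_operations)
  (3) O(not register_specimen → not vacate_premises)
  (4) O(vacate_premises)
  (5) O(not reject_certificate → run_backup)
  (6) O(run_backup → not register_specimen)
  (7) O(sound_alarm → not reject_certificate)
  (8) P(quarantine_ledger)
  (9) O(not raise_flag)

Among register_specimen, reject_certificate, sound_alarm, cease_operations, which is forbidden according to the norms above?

sound_alarm

Premise 4 gives O(vacate_premises).
Premise 3, O(not register_specimen → not vacate_premises), contraposes to O(vacate_premises → register_specimen); with O(vacate_premises) we get O(register_specimen).
Premise 6, O(run_backup → not register_specimen), contraposes to O(register_specimen → not run_backup); with O(register_specimen) we get O(not run_backup).
Premise 5 is O(not reject_certificate → run_backup); contrapositively O(not run_backup → reject_certificate). Since O(not run_backup) holds, K gives O(reject_certificate).
The contrapositive of premise 7 (O(sound_alarm → not reject_certificate)) is O(reject_certificate → not sound_alarm), and O(reject_certificate) is already established, so O(not sound_alarm).
So O(not sound_alarm) holds, i.e. sound_alarm is forbidden. None of the other listed options is forbidden under the premises.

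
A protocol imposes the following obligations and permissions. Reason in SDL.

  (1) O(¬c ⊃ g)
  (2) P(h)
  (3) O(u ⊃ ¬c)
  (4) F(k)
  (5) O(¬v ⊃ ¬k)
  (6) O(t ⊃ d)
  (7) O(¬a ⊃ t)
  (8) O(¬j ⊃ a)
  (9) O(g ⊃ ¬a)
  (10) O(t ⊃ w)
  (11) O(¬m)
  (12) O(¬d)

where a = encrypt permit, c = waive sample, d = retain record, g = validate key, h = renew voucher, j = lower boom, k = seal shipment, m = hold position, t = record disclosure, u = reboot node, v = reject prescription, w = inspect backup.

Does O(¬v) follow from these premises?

No

Premise 5 is O(¬v ⊃ ¬k); even if O(¬k) held, inferring O(¬v) would be affirming the consequent — invalid.
No other premise forces O(¬v). An ideal world satisfying every premise can still have ¬v false, so O(¬v) is not derivable.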